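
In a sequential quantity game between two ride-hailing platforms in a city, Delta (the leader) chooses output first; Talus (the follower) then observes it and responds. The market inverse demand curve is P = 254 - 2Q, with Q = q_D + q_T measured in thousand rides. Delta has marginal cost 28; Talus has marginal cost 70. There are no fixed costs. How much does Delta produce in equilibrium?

Solve by backward induction. Given q_D, the follower Talus maximises π_T = (254 - 2q_D - 2q_T)q_T - 70q_T.
∂π_T/∂q_T = 184 - 2q_D - 4q_T = 0 gives the reaction function q_T = (184 - 2q_D)/4.
Delta substitutes q_T(q_D) into its own profit: π_D = q_D(254 - 2q_D - (184 - 2q_D)/2) - 28q_D = (162 - q_D)q_D - 28q_D.
The leader's first-order condition 134 - 2q_D = 0 yields q_D = 67.
Then q_T = (184 - 2·67)/4 = 25/2.

67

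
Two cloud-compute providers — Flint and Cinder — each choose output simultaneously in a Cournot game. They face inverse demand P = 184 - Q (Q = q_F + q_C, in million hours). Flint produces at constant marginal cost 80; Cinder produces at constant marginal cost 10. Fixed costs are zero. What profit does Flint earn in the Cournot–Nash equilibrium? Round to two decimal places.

Flint's profit: π_F = (184 - Q)q_F - (80q_F). Setting ∂π_F/∂q_F = 0: 104 - 2q_F - (q_C) = 0.
Cinder's first-order condition: 174 - 2q_C - (q_F) = 0.
So q_F = (104 - q_C)/2 and q_C = (174 - q_F)/2.
Solving the pair: q_F = 34/3, q_C = 244/3.
Price P = 184 - 278/3 = 274/3.
Flint's profit: (274/3 - 80)·(34/3) = 1156/9.

128.44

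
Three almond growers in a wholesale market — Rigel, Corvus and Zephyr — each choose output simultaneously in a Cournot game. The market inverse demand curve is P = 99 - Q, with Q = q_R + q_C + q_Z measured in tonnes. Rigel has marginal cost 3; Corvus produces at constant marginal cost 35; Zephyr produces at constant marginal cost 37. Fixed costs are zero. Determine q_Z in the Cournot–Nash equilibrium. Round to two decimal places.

6.50

Rigel's profit: π_R = (99 - Q)q_R - (3q_R). Setting ∂π_R/∂q_R = 0: 96 - 2q_R - (q_C + q_Z) = 0.
Corvus's first-order condition: 64 - 2q_C - (q_R + q_Z) = 0.
Zephyr's profit: π_Z = (99 - Q)q_Z - (37q_Z). Setting ∂π_Z/∂q_Z = 0: 62 - 2q_Z - (q_R + q_C) = 0.
Adding the 3 conditions: 222 − 2Q − 2Q = 0, i.e. Q = 111/2.
Back-substituting: q_R = (96 − 111/2) = 81/2, q_C = (64 − 111/2) = 17/2, q_Z = (62 − 111/2) = 13/2.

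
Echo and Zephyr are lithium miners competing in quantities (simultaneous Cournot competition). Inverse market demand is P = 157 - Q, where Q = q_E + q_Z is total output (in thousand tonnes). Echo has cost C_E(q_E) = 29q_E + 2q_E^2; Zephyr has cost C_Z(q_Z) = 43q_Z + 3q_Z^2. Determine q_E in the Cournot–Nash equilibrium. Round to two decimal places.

Echo's profit: π_E = (157 - Q)q_E - (29q_E + 2q_E²). Setting ∂π_E/∂q_E = 0: 128 - 6q_E - (q_Z) = 0.
Zephyr's profit: π_Z = (157 - Q)q_Z - (43q_Z + 3q_Z²). Setting ∂π_Z/∂q_Z = 0: 114 - 8q_Z - (q_E) = 0.
So q_E = (128 - q_Z)/6 and q_Z = (114 - q_E)/8.
Substituting one into the other gives q_E = 910/47 and q_Z = 556/47.

19.36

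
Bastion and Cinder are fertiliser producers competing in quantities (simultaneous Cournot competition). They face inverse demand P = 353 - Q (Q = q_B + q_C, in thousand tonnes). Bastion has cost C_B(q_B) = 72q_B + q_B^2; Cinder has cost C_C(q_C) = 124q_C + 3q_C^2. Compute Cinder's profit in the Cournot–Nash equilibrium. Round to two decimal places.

1678.36

Bastion's profit: π_B = (353 - Q)q_B - (72q_B + q_B²). Setting ∂π_B/∂q_B = 0: 281 - 4q_B - (q_C) = 0.
Cinder's first-order condition: 229 - 8q_C - (q_B) = 0.
Rearranging gives the reaction functions q_B = (281 - q_C)/4 and q_C = (229 - q_B)/8.
Solving the pair: q_B = 65.1290, q_C = 635/31.
Price P = 353 - 85.6129 = 267.3871.
Cinder's profit: 267.3871·(635/31) - 124·(635/31) - 3(635/31)² = 1678.3559.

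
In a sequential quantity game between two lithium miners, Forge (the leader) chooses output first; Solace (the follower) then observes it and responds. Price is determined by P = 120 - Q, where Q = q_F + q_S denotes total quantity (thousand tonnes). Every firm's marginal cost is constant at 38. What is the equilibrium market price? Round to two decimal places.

58.50

The follower Solace best-responds to any q_F: π_S = (120 - Q)q_S - 38q_S.
Follower FOC: 82 - q_F - 2q_S = 0, so q_S(q_F) = (82 - q_F)/2.
Forge substitutes q_S(q_F) into its own profit: π_F = q_F(120 - q_F - (82 - q_F)/2) - 38q_F = (79 - (1/2)q_F)q_F - 38q_F.
Leader FOC: 41 - q_F = 0, so q_F = 41.
Then q_S = (82 - 41)/2 = 41/2.
Total output Q = 123/2, so price P = 120 - 123/2 = 117/2.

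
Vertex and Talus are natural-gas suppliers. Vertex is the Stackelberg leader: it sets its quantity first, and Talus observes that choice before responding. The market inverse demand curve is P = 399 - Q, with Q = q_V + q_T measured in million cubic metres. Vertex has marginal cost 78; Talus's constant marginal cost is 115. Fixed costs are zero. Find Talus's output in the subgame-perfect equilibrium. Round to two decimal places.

The follower Talus best-responds to any q_V: π_T = (399 - Q)q_T - 115q_T.
∂π_T/∂q_T = 284 - q_V - 2q_T = 0 gives the reaction function q_T = (284 - q_V)/2.
The leader anticipates this reaction. Substituting into P = 399 - Q gives P = 257 - (1/2)q_V, so π_V = (257 - (1/2)q_V)q_V - 78q_V.
Maximising: ∂π_V/∂q_V = 179 - q_V = 0, giving q_V = 179.
Then q_T = (284 - 179)/2 = 105/2.

52.50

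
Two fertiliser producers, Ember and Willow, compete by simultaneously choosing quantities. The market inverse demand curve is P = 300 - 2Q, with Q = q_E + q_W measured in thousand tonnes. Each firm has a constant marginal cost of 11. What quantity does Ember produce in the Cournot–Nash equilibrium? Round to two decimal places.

Each firm earns π_i = (300 - 2Q)q_i - 11q_i.
Setting ∂π_i/∂q_i = 0 with rivals' quantities fixed: 289 - 4q_i - 2q_j = 0.
With identical firms every q_j equals q_i, so q_j = q_i and 289 = 6q_i, giving q_i = 289/6.

48.17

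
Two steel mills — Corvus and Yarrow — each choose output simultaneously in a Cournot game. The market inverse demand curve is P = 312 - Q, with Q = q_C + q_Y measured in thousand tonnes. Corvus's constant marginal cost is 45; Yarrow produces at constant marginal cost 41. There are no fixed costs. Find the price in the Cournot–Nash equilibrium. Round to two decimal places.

Corvus's profit: π_C = (312 - Q)q_C - (45q_C). Setting ∂π_C/∂q_C = 0: 267 - 2q_C - (q_Y) = 0.
Yarrow's profit: π_Y = (312 - Q)q_Y - (41q_Y). Setting ∂π_Y/∂q_Y = 0: 271 - 2q_Y - (q_C) = 0.
Best responses: q_C = (267 - q_Y)/2, q_Y = (271 - q_C)/2.
Solving the pair: q_C = 263/3, q_Y = 275/3.
Total output Q = 538/3, so price P = 312 - 538/3 = 398/3.

132.67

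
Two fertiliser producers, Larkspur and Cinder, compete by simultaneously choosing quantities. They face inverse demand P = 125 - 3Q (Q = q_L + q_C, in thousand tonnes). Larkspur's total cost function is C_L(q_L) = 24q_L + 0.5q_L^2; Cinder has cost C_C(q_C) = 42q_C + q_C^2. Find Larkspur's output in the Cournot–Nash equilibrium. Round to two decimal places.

11.89

Larkspur's profit: π_L = (125 - 3Q)q_L - (24q_L + (1/2)q_L²). Setting ∂π_L/∂q_L = 0: 101 - 7q_L - 3(q_C) = 0.
Cinder's first-order condition: 83 - 8q_C - 3(q_L) = 0.
So q_L = (101 - 3q_C)/7 and q_C = (83 - 3q_L)/8.
Substituting one into the other gives q_L = 559/47 and q_C = 278/47.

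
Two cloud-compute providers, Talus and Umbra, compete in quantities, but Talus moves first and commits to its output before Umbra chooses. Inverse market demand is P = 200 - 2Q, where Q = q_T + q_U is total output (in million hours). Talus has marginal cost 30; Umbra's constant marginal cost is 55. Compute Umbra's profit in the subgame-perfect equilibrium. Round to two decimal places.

Solve by backward induction. Given q_T, the follower Umbra maximises π_U = (200 - 2q_T - 2q_U)q_U - 55q_U.
∂π_U/∂q_U = 145 - 2q_T - 4q_U = 0 gives the reaction function q_U = (145 - 2q_T)/4.
The leader anticipates this reaction. Substituting into P = 200 - 2Q gives P = 255/2 - q_T, so π_T = (255/2 - q_T)q_T - 30q_T.
Maximising: ∂π_T/∂q_T = 195/2 - 2q_T = 0, giving q_T = 195/4.
Then q_U = (145 - 2·(195/4))/4 = 95/8.
Price P = 200 - 2·(485/8) = 315/4.
Umbra's profit: (315/4 - 55)·(95/8) = 282.0313.

282.03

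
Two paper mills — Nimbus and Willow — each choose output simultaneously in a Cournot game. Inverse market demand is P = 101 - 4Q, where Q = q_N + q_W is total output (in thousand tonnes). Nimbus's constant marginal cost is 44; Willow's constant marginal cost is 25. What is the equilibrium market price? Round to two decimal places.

Nimbus's profit: π_N = (101 - 4Q)q_N - (44q_N). Setting ∂π_N/∂q_N = 0: 57 - 8q_N - 4(q_W) = 0.
Willow's first-order condition: 76 - 8q_W - 4(q_N) = 0.
Rearranging gives the reaction functions q_N = (57 - 4q_W)/8 and q_W = (76 - 4q_N)/8.
Solving the pair: q_N = 19/6, q_W = 95/12.
Total output Q = 133/12, so price P = 101 - 4·(133/12) = 170/3.

56.67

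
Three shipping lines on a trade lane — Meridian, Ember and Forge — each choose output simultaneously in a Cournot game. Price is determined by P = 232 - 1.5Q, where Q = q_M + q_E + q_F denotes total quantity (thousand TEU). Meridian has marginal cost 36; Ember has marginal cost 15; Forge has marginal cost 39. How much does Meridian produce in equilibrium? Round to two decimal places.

Meridian's profit: π_M = (232 - 1.5Q)q_M - (36q_M). Setting ∂π_M/∂q_M = 0: 196 - 3q_M - (3/2)(q_E + q_F) = 0.
Ember's first-order condition: 217 - 3q_E - (3/2)(q_M + q_F) = 0.
Forge's profit: π_F = (232 - 1.5Q)q_F - (39q_F). Setting ∂π_F/∂q_F = 0: 193 - 3q_F - (3/2)(q_M + q_E) = 0.
Adding the 3 first-order conditions: 606 − 6Q = 0, so Q = 101.
Back-substituting: q_M = (196 − 303/2)/(3/2) = 89/3, q_E = (217 − 303/2)/(3/2) = 131/3, q_F = (193 − 303/2)/(3/2) = 83/3.

29.67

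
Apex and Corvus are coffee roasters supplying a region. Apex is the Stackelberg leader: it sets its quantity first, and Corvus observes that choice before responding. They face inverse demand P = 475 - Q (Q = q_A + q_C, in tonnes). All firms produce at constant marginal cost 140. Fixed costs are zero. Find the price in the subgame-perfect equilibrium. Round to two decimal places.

223.75

Solve by backward induction. Given q_A, the follower Corvus maximises π_C = (475 - q_A - q_C)q_C - 140q_C.
Setting the follower's marginal profit to zero, 335 - q_A - 2q_C = 0, i.e. q_C = (335 - q_A)/2.
The leader anticipates this reaction. Substituting into P = 475 - Q gives P = 615/2 - (1/2)q_A, so π_A = (615/2 - (1/2)q_A)q_A - 140q_A.
The leader's first-order condition 335/2 - q_A = 0 yields q_A = 335/2.
Then q_C = (335 - 335/2)/2 = 335/4.
Total output Q = 1005/4, so price P = 475 - 1005/4 = 895/4.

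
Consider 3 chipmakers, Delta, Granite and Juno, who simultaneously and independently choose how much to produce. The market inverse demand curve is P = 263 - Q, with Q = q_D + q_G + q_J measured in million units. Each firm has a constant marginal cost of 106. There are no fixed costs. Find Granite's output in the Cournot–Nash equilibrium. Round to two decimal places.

39.25

A representative firm's profit is π_i = q_i(263 - Q) - 106q_i.
Setting ∂π_i/∂q_i = 0 with rivals' quantities fixed: 157 - 2q_i - Σ_{j≠i} q_j = 0.
By symmetry each firm produces the same amount; substituting Σ_{j≠i} q_j = 2q_i yields q_i = 157/4.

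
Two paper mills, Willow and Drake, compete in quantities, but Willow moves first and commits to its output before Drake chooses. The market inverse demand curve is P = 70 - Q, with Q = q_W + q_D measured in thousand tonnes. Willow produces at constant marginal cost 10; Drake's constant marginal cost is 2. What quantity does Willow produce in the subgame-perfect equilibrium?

26

The follower Drake best-responds to any q_W: π_D = (70 - Q)q_D - 2q_D.
Setting the follower's marginal profit to zero, 68 - q_W - 2q_D = 0, i.e. q_D = (68 - q_W)/2.
Willow substitutes q_D(q_W) into its own profit: π_W = q_W(70 - q_W - (68 - q_W)/2) - 10q_W = (36 - (1/2)q_W)q_W - 10q_W.
The leader's first-order condition 26 - q_W = 0 yields q_W = 26.
Then q_D = (68 - 26)/2 = 21.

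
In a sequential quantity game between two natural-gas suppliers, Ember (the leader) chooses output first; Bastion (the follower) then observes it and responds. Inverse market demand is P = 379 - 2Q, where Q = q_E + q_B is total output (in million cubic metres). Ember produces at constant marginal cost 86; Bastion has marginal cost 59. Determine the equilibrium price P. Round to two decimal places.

The follower Bastion best-responds to any q_E: π_B = (379 - 2Q)q_B - 59q_B.
∂π_B/∂q_B = 320 - 2q_E - 4q_B = 0 gives the reaction function q_B = (320 - 2q_E)/4.
Ember substitutes q_B(q_E) into its own profit: π_E = q_E(379 - 2q_E - (320 - 2q_E)/2) - 86q_E = (219 - q_E)q_E - 86q_E.
Maximising: ∂π_E/∂q_E = 133 - 2q_E = 0, giving q_E = 133/2.
Then q_B = (320 - 2·(133/2))/4 = 187/4.
Total output Q = 453/4, so price P = 379 - 2·(453/4) = 305/2.

152.50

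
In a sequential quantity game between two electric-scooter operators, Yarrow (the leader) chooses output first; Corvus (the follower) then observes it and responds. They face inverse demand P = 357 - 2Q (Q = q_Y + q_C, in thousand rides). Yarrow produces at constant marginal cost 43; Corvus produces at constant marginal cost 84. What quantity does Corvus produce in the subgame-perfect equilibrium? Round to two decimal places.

23.88

The follower Corvus best-responds to any q_Y: π_C = (357 - 2Q)q_C - 84q_C.
∂π_C/∂q_C = 273 - 2q_Y - 4q_C = 0 gives the reaction function q_C = (273 - 2q_Y)/4.
Yarrow substitutes q_C(q_Y) into its own profit: π_Y = q_Y(357 - 2q_Y - (273 - 2q_Y)/2) - 43q_Y = (441/2 - q_Y)q_Y - 43q_Y.
Leader FOC: 355/2 - 2q_Y = 0, so q_Y = 355/4.
Then q_C = (273 - 2·(355/4))/4 = 191/8.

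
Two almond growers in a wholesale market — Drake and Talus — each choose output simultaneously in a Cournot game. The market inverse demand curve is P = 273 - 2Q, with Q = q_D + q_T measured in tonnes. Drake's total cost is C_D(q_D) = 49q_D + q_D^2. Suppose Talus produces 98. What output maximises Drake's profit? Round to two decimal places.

With the rival's output fixed at 98, Drake's profit is π_D = (273 - 2·98 - 2q_D)q_D - (49q_D + q_D²) = (77 - 2q_D)q_D - (49q_D + q_D²).
∂π_D/∂q_D = 28 - 6q_D = 0, so q_D = 14/3.

4.67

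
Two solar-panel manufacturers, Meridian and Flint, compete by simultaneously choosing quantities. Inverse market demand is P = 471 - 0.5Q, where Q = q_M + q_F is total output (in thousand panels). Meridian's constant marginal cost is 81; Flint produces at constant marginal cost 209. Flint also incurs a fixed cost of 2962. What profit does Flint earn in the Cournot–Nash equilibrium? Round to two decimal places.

Meridian's profit: π_M = (471 - 0.5Q)q_M - (81q_M). Setting ∂π_M/∂q_M = 0: 390 - q_M - (1/2)(q_F) = 0.
Flint's first-order condition: 262 - q_F - (1/2)(q_M) = 0.
So q_M = (390 - (1/2)q_F) and q_F = (262 - (1/2)q_M).
Substituting one into the other gives q_M = 1036/3 and q_F = 268/3.
Price P = 471 - (1/2)·(1304/3) = 761/3.
Flint's profit: (761/3 - 209)·(268/3) - 2962 = 1028.2222.

1028.22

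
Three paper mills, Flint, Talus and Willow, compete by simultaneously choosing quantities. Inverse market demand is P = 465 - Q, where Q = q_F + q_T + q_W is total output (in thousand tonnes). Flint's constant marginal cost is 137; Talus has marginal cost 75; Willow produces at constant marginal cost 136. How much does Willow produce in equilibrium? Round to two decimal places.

67.25

Flint's profit: π_F = (465 - Q)q_F - (137q_F). Setting ∂π_F/∂q_F = 0: 328 - 2q_F - (q_T + q_W) = 0.
Talus's first-order condition: 390 - 2q_T - (q_F + q_W) = 0.
Willow's profit: π_W = (465 - Q)q_W - (136q_W). Setting ∂π_W/∂q_W = 0: 329 - 2q_W - (q_F + q_T) = 0.
Summing all 3 equations gives 1047 − 4Q = 0, hence Q = 1047/4.
Back-substituting: q_F = (328 − 1047/4) = 265/4, q_T = (390 − 1047/4) = 513/4, q_W = (329 − 1047/4) = 269/4.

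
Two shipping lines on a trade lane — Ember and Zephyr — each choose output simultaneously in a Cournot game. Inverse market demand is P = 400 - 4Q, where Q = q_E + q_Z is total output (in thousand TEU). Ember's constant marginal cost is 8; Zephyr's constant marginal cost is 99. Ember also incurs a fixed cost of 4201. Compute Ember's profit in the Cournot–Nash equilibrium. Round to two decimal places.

Ember's profit: π_E = (400 - 4Q)q_E - (8q_E). Setting ∂π_E/∂q_E = 0: 392 - 8q_E - 4(q_Z) = 0.
Zephyr's first-order condition: 301 - 8q_Z - 4(q_E) = 0.
Best responses: q_E = (392 - 4q_Z)/8, q_Z = (301 - 4q_E)/8.
Substituting one into the other gives q_E = 161/4 and q_Z = 35/2.
Price P = 400 - 4·(231/4) = 169.
Ember's profit: (169 - 8)·(161/4) - 4201 = 2279.2500.

2279.25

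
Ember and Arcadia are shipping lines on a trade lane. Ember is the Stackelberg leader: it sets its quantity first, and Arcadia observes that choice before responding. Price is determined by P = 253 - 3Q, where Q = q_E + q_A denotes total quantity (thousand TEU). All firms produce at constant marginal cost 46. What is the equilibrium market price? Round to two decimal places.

97.75

Solve by backward induction. Given q_E, the follower Arcadia maximises π_A = (253 - 3q_E - 3q_A)q_A - 46q_A.
Setting the follower's marginal profit to zero, 207 - 3q_E - 6q_A = 0, i.e. q_A = (207 - 3q_E)/6.
The leader anticipates this reaction. Substituting into P = 253 - 3Q gives P = 299/2 - (3/2)q_E, so π_E = (299/2 - (3/2)q_E)q_E - 46q_E.
The leader's first-order condition 207/2 - 3q_E = 0 yields q_E = 69/2.
Then q_A = (207 - 3·(69/2))/6 = 69/4.
Total output Q = 207/4, so price P = 253 - 3·(207/4) = 391/4.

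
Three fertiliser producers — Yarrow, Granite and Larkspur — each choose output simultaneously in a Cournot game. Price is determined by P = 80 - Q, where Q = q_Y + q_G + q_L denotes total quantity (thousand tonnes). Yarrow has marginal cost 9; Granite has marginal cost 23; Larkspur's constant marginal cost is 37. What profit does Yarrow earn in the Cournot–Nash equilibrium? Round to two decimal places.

Yarrow's profit: π_Y = (80 - Q)q_Y - (9q_Y). Setting ∂π_Y/∂q_Y = 0: 71 - 2q_Y - (q_G + q_L) = 0.
Granite's profit: π_G = (80 - Q)q_G - (23q_G). Setting ∂π_G/∂q_G = 0: 57 - 2q_G - (q_Y + q_L) = 0.
Larkspur's first-order condition: 43 - 2q_L - (q_Y + q_G) = 0.
Adding the 3 conditions: 171 − 2Q − 2Q = 0, i.e. Q = 171/4.
Back-substituting: q_Y = (71 − 171/4) = 113/4, q_G = (57 − 171/4) = 57/4, q_L = (43 − 171/4) = 1/4.
Price P = 80 - 171/4 = 149/4.
Yarrow's profit: (149/4 - 9)·(113/4) = 798.0625.

798.06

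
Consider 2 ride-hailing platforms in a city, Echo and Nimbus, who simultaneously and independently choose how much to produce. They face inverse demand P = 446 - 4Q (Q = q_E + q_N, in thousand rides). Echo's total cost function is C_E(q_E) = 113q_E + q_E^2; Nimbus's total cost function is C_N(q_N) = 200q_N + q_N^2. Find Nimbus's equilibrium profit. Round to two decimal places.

901.63

Echo's profit: π_E = (446 - 4Q)q_E - (113q_E + q_E²). Setting ∂π_E/∂q_E = 0: 333 - 10q_E - 4(q_N) = 0.
Nimbus's first-order condition: 246 - 10q_N - 4(q_E) = 0.
Best responses: q_E = (333 - 4q_N)/10, q_N = (246 - 4q_E)/10.
Solving the pair: q_E = 391/14, q_N = 94/7.
Price P = 446 - 4·(579/14) = 1964/7.
Nimbus's profit: (1964/7)·(94/7) - 200·(94/7) - (94/7)² = 901.6327.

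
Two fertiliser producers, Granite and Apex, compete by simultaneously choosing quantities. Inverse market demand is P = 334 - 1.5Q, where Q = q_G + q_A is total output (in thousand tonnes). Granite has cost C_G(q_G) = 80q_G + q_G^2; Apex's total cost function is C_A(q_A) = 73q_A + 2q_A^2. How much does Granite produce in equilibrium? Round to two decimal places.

Granite's profit: π_G = (334 - 1.5Q)q_G - (80q_G + q_G²). Setting ∂π_G/∂q_G = 0: 254 - 5q_G - (3/2)(q_A) = 0.
Apex's profit: π_A = (334 - 1.5Q)q_A - (73q_A + 2q_A²). Setting ∂π_A/∂q_A = 0: 261 - 7q_A - (3/2)(q_G) = 0.
So q_G = (254 - (3/2)q_A)/5 and q_A = (261 - (3/2)q_G)/7.
Substituting one into the other gives q_G = 42.3359 and q_A = 28.2137.

42.34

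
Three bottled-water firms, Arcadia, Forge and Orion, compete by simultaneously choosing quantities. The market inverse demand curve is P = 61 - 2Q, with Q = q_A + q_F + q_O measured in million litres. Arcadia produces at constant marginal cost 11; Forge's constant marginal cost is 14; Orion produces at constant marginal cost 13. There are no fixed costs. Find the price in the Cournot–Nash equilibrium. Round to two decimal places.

24.75

Arcadia's profit: π_A = (61 - 2Q)q_A - (11q_A). Setting ∂π_A/∂q_A = 0: 50 - 4q_A - 2(q_F + q_O) = 0.
Forge's profit: π_F = (61 - 2Q)q_F - (14q_F). Setting ∂π_F/∂q_F = 0: 47 - 4q_F - 2(q_A + q_O) = 0.
Orion's first-order condition: 48 - 4q_O - 2(q_A + q_F) = 0.
Adding the 3 conditions: 145 − 4Q − 4Q = 0, i.e. Q = 145/8.
Back-substituting: q_A = (50 − 145/4)/2 = 55/8, q_F = (47 − 145/4)/2 = 43/8, q_O = (48 − 145/4)/2 = 47/8.
Total output Q = 145/8, so price P = 61 - 2·(145/8) = 99/4.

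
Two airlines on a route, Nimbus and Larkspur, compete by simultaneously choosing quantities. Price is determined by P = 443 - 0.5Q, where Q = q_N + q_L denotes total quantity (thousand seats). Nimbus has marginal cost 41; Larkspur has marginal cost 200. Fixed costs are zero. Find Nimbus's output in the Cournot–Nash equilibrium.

Nimbus's profit: π_N = (443 - 0.5Q)q_N - (41q_N). Setting ∂π_N/∂q_N = 0: 402 - q_N - (1/2)(q_L) = 0.
Larkspur's first-order condition: 243 - q_L - (1/2)(q_N) = 0.
So q_N = (402 - (1/2)q_L) and q_L = (243 - (1/2)q_N).
Substituting one into the other gives q_N = 374 and q_L = 56.

374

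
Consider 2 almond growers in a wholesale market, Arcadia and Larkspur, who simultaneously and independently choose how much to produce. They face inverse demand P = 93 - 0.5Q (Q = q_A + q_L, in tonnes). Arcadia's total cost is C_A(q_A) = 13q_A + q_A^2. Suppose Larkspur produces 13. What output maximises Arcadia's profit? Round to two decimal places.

24.50

With the rival's output fixed at 13, Arcadia's profit is π_A = (93 - (1/2)·13 - (1/2)q_A)q_A - (13q_A + q_A²) = (173/2 - (1/2)q_A)q_A - (13q_A + q_A²).
∂π_A/∂q_A = 147/2 - 3q_A = 0, so q_A = 49/2.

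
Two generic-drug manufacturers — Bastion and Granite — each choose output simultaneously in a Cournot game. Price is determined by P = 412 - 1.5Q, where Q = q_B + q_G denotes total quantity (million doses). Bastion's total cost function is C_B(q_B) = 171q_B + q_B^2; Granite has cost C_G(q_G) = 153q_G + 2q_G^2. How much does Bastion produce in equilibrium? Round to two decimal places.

Bastion's profit: π_B = (412 - 1.5Q)q_B - (171q_B + q_B²). Setting ∂π_B/∂q_B = 0: 241 - 5q_B - (3/2)(q_G) = 0.
Granite's first-order condition: 259 - 7q_G - (3/2)(q_B) = 0.
Rearranging gives the reaction functions q_B = (241 - (3/2)q_G)/5 and q_G = (259 - (3/2)q_B)/7.
Substituting one into the other gives q_B = 39.6489 and q_G = 28.5038.

39.65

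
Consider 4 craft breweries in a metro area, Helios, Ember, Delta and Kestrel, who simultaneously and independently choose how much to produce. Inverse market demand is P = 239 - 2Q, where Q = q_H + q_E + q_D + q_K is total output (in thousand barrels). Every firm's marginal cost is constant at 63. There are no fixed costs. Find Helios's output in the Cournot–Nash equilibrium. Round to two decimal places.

17.60

A representative firm's profit is π_i = q_i(239 - 2Q) - 63q_i.
Setting ∂π_i/∂q_i = 0 with rivals' quantities fixed: 176 - 4q_i - 2·Σ_{j≠i} q_j = 0.
By symmetry each firm produces the same amount; substituting Σ_{j≠i} q_j = 3q_i yields q_i = 176/10 = 88/5.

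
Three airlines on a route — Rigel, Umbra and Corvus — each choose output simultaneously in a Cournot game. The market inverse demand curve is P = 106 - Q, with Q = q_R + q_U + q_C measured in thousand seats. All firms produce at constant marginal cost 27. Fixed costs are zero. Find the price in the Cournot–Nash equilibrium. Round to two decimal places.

46.75

Each firm earns π_i = (106 - Q)q_i - 27q_i.
First-order condition (treating rivals' output as given): 79 - 2q_i - Σ_{j≠i} q_j = 0.
With identical firms every q_j equals q_i, so Σ_{j≠i} q_j = 2q_i and 79 = 4q_i, giving q_i = 79/4.
Total output Q = 237/4, so price P = 106 - 237/4 = 187/4.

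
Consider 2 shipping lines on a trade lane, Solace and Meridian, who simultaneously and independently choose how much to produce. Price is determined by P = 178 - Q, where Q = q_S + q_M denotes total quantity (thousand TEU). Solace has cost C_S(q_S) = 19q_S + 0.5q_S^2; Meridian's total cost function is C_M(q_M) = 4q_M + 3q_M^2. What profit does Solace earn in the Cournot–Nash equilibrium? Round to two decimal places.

Solace's profit: π_S = (178 - Q)q_S - (19q_S + (1/2)q_S²). Setting ∂π_S/∂q_S = 0: 159 - 3q_S - (q_M) = 0.
Meridian's profit: π_M = (178 - Q)q_M - (4q_M + 3q_M²). Setting ∂π_M/∂q_M = 0: 174 - 8q_M - (q_S) = 0.
So q_S = (159 - q_M)/3 and q_M = (174 - q_S)/8.
Solving the pair: q_S = 1098/23, q_M = 363/23.
Price P = 178 - 1461/23 = 114.4783.
Solace's profit: 114.4783·(1098/23) - 19·(1098/23) - (1/2)(1098/23)² = 3418.5369.

3418.54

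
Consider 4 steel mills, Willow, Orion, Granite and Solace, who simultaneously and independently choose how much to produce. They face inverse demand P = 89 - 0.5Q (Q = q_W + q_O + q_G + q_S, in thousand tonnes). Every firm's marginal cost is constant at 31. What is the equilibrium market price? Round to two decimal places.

42.60

A representative firm's profit is π_i = q_i(89 - 0.5Q) - 31q_i.
Setting ∂π_i/∂q_i = 0 with rivals' quantities fixed: 58 - q_i - (1/2)·Σ_{j≠i} q_j = 0.
By symmetry each firm produces the same amount; substituting Σ_{j≠i} q_j = 3q_i yields q_i = 58/(5/2) = 116/5.
Total output Q = 464/5, so price P = 89 - (1/2)·(464/5) = 213/5.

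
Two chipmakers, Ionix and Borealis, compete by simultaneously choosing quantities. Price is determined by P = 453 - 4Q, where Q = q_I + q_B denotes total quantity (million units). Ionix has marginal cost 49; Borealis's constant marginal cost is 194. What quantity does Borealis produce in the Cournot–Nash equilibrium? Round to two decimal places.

Ionix's profit: π_I = (453 - 4Q)q_I - (49q_I). Setting ∂π_I/∂q_I = 0: 404 - 8q_I - 4(q_B) = 0.
Borealis's first-order condition: 259 - 8q_B - 4(q_I) = 0.
Rearranging gives the reaction functions q_I = (404 - 4q_B)/8 and q_B = (259 - 4q_I)/8.
Solving the pair: q_I = 183/4, q_B = 19/2.

9.50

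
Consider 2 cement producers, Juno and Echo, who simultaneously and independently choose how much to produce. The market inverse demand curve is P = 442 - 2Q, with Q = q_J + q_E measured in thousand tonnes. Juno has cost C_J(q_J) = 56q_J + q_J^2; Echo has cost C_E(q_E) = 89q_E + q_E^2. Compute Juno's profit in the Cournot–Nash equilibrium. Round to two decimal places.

7594.04

Juno's profit: π_J = (442 - 2Q)q_J - (56q_J + q_J²). Setting ∂π_J/∂q_J = 0: 386 - 6q_J - 2(q_E) = 0.
Echo's first-order condition: 353 - 6q_E - 2(q_J) = 0.
So q_J = (386 - 2q_E)/6 and q_E = (353 - 2q_J)/6.
Substituting one into the other gives q_J = 805/16 and q_E = 673/16.
Price P = 442 - 2·(739/8) = 1029/4.
Juno's profit: (1029/4)·(805/16) - 56·(805/16) - (805/16)² = 7594.0430.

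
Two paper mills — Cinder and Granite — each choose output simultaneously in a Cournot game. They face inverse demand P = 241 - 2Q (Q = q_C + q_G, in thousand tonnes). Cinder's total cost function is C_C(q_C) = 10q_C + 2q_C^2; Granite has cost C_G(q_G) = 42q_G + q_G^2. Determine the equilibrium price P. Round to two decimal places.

144.73

Cinder's profit: π_C = (241 - 2Q)q_C - (10q_C + 2q_C²). Setting ∂π_C/∂q_C = 0: 231 - 8q_C - 2(q_G) = 0.
Granite's profit: π_G = (241 - 2Q)q_G - (42q_G + q_G²). Setting ∂π_G/∂q_G = 0: 199 - 6q_G - 2(q_C) = 0.
Best responses: q_C = (231 - 2q_G)/8, q_G = (199 - 2q_C)/6.
Solving the pair: q_C = 247/11, q_G = 565/22.
Total output Q = 1059/22, so price P = 241 - 2·(1059/22) = 1592/11.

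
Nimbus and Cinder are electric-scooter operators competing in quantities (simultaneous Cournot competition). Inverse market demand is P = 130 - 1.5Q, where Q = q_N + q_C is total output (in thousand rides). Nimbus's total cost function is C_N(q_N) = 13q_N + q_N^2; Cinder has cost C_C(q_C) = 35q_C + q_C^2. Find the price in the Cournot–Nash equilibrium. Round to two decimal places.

Nimbus's profit: π_N = (130 - 1.5Q)q_N - (13q_N + q_N²). Setting ∂π_N/∂q_N = 0: 117 - 5q_N - (3/2)(q_C) = 0.
Cinder's profit: π_C = (130 - 1.5Q)q_C - (35q_C + q_C²). Setting ∂π_C/∂q_C = 0: 95 - 5q_C - (3/2)(q_N) = 0.
Rearranging gives the reaction functions q_N = (117 - (3/2)q_C)/5 and q_C = (95 - (3/2)q_N)/5.
Substituting one into the other gives q_N = 1770/91 and q_C = 1198/91.
Total output Q = 424/13, so price P = 130 - (3/2)·(424/13) = 1054/13.

81.08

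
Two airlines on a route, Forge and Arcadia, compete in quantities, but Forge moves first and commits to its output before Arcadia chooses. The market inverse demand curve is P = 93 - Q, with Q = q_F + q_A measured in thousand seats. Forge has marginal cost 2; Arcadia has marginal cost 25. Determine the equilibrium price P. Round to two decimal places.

The follower Arcadia best-responds to any q_F: π_A = (93 - Q)q_A - 25q_A.
Follower FOC: 68 - q_F - 2q_A = 0, so q_A(q_F) = (68 - q_F)/2.
The leader anticipates this reaction. Substituting into P = 93 - Q gives P = 59 - (1/2)q_F, so π_F = (59 - (1/2)q_F)q_F - 2q_F.
Leader FOC: 57 - q_F = 0, so q_F = 57.
Then q_A = (68 - 57)/2 = 11/2.
Total output Q = 125/2, so price P = 93 - 125/2 = 61/2.

30.50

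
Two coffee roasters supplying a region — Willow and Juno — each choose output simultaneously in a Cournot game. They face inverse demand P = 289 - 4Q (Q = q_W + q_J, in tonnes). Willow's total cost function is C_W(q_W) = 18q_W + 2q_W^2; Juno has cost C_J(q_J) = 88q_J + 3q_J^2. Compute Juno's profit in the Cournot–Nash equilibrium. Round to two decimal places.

534.33

Willow's profit: π_W = (289 - 4Q)q_W - (18q_W + 2q_W²). Setting ∂π_W/∂q_W = 0: 271 - 12q_W - 4(q_J) = 0.
Juno's first-order condition: 201 - 14q_J - 4(q_W) = 0.
Best responses: q_W = (271 - 4q_J)/12, q_J = (201 - 4q_W)/14.
Solving the pair: q_W = 1495/76, q_J = 166/19.
Price P = 289 - 4·28.4079 = 175.3684.
Juno's profit: 175.3684·(166/19) - 88·(166/19) - 3(166/19)² = 534.3269.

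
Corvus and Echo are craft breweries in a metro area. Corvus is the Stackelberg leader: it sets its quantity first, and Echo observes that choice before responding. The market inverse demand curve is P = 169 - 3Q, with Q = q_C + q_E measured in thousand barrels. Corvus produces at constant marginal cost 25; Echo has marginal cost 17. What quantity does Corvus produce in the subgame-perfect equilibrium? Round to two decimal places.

Solve by backward induction. Given q_C, the follower Echo maximises π_E = (169 - 3q_C - 3q_E)q_E - 17q_E.
Setting the follower's marginal profit to zero, 152 - 3q_C - 6q_E = 0, i.e. q_E = (152 - 3q_C)/6.
The leader anticipates this reaction. Substituting into P = 169 - 3Q gives P = 93 - (3/2)q_C, so π_C = (93 - (3/2)q_C)q_C - 25q_C.
Maximising: ∂π_C/∂q_C = 68 - 3q_C = 0, giving q_C = 68/3.
Then q_E = (152 - 3·(68/3))/6 = 14.

22.67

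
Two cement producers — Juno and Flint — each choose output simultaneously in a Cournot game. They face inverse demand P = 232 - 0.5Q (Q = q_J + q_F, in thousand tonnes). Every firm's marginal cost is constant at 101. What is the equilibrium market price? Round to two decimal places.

A representative firm's profit is π_i = q_i(232 - 0.5Q) - 101q_i.
Setting ∂π_i/∂q_i = 0 with rivals' quantities fixed: 131 - q_i - (1/2)q_j = 0.
By symmetry each firm produces the same amount; substituting q_j = q_i yields q_i = 131/(3/2) = 262/3.
Total output Q = 524/3, so price P = 232 - (1/2)·(524/3) = 434/3.

144.67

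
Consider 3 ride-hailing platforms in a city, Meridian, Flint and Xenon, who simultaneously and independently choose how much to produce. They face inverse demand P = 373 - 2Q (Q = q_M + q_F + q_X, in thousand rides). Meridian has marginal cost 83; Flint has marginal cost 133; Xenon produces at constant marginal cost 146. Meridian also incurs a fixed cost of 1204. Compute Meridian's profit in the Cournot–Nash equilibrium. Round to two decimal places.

3871.28

Meridian's profit: π_M = (373 - 2Q)q_M - (83q_M). Setting ∂π_M/∂q_M = 0: 290 - 4q_M - 2(q_F + q_X) = 0.
Flint's first-order condition: 240 - 4q_F - 2(q_M + q_X) = 0.
Xenon's first-order condition: 227 - 4q_X - 2(q_M + q_F) = 0.
Adding the 3 conditions: 757 − 4Q − 4Q = 0, i.e. Q = 757/8.
Back-substituting: q_M = (290 − 757/4)/2 = 403/8, q_F = (240 − 757/4)/2 = 203/8, q_X = (227 − 757/4)/2 = 151/8.
Price P = 373 - 2·(757/8) = 735/4.
Meridian's profit: (735/4 - 83)·(403/8) - 1204 = 3871.2813.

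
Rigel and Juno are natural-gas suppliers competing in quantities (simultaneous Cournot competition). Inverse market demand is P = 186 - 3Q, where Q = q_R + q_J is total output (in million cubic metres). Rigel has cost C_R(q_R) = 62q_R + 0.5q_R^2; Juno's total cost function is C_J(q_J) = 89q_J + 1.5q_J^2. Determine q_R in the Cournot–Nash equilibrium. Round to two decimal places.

Rigel's profit: π_R = (186 - 3Q)q_R - (62q_R + (1/2)q_R²). Setting ∂π_R/∂q_R = 0: 124 - 7q_R - 3(q_J) = 0.
Juno's first-order condition: 97 - 9q_J - 3(q_R) = 0.
Best responses: q_R = (124 - 3q_J)/7, q_J = (97 - 3q_R)/9.
Substituting one into the other gives q_R = 275/18 and q_J = 307/54.

15.28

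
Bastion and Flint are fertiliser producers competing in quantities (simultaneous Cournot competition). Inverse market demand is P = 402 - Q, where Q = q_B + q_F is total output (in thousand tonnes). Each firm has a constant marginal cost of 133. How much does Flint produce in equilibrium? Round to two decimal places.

89.67

A representative firm's profit is π_i = q_i(402 - Q) - 133q_i.
Setting ∂π_i/∂q_i = 0 with rivals' quantities fixed: 269 - 2q_i - q_j = 0.
With identical firms every q_j equals q_i, so q_j = q_i and 269 = 3q_i, giving q_i = 269/3.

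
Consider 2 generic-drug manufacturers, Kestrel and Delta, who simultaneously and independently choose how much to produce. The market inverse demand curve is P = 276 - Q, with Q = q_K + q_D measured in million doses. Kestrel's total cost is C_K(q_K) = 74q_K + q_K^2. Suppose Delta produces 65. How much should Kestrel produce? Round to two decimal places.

34.25

With the rival's output fixed at 65, Kestrel's profit is π_K = (276 - 65 - q_K)q_K - (74q_K + q_K²) = (211 - q_K)q_K - (74q_K + q_K²).
∂π_K/∂q_K = 137 - 4q_K = 0, so q_K = 137/4.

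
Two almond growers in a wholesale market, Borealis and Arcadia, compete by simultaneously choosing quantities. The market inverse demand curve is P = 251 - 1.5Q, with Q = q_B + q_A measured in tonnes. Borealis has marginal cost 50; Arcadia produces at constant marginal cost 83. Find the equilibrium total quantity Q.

82

Borealis's profit: π_B = (251 - 1.5Q)q_B - (50q_B). Setting ∂π_B/∂q_B = 0: 201 - 3q_B - (3/2)(q_A) = 0.
Arcadia's first-order condition: 168 - 3q_A - (3/2)(q_B) = 0.
So q_B = (201 - (3/2)q_A)/3 and q_A = (168 - (3/2)q_B)/3.
Solving the pair: q_B = 52, q_A = 30.
Total output Q = 52 + 30 = 82.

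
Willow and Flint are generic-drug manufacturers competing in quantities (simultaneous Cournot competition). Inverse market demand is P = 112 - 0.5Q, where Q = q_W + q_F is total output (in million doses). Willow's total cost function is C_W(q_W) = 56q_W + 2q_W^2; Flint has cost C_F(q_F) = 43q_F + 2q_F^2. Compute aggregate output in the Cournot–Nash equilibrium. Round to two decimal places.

22.73

Willow's profit: π_W = (112 - 0.5Q)q_W - (56q_W + 2q_W²). Setting ∂π_W/∂q_W = 0: 56 - 5q_W - (1/2)(q_F) = 0.
Flint's first-order condition: 69 - 5q_F - (1/2)(q_W) = 0.
Best responses: q_W = (56 - (1/2)q_F)/5, q_F = (69 - (1/2)q_W)/5.
Substituting one into the other gives q_W = 982/99 and q_F = 1268/99.
Total output Q = 982/99 + 1268/99 = 250/11.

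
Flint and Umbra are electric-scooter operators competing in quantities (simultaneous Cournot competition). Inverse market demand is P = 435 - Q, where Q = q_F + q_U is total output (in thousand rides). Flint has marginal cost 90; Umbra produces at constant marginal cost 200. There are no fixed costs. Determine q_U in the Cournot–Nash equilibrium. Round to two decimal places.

41.67

Flint's profit: π_F = (435 - Q)q_F - (90q_F). Setting ∂π_F/∂q_F = 0: 345 - 2q_F - (q_U) = 0.
Umbra's profit: π_U = (435 - Q)q_U - (200q_U). Setting ∂π_U/∂q_U = 0: 235 - 2q_U - (q_F) = 0.
Rearranging gives the reaction functions q_F = (345 - q_U)/2 and q_U = (235 - q_F)/2.
Solving the pair: q_F = 455/3, q_U = 125/3.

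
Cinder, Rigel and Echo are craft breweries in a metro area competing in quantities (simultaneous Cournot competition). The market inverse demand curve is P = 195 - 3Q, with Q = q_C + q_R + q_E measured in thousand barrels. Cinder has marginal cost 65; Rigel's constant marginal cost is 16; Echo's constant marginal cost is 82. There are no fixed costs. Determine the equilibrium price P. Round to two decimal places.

89.50

Cinder's profit: π_C = (195 - 3Q)q_C - (65q_C). Setting ∂π_C/∂q_C = 0: 130 - 6q_C - 3(q_R + q_E) = 0.
Rigel's first-order condition: 179 - 6q_R - 3(q_C + q_E) = 0.
Echo's first-order condition: 113 - 6q_E - 3(q_C + q_R) = 0.
Summing all 3 equations gives 422 − 12Q = 0, hence Q = 211/6.
Back-substituting: q_C = (130 − 211/2)/3 = 49/6, q_R = (179 − 211/2)/3 = 49/2, q_E = (113 − 211/2)/3 = 5/2.
Total output Q = 211/6, so price P = 195 - 3·(211/6) = 179/2.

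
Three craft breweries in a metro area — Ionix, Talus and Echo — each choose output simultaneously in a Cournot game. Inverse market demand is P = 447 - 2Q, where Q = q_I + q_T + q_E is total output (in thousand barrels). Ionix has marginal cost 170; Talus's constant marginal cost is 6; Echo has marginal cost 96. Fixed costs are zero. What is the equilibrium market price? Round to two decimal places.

179.75

Ionix's profit: π_I = (447 - 2Q)q_I - (170q_I). Setting ∂π_I/∂q_I = 0: 277 - 4q_I - 2(q_T + q_E) = 0.
Talus's first-order condition: 441 - 4q_T - 2(q_I + q_E) = 0.
Echo's profit: π_E = (447 - 2Q)q_E - (96q_E). Setting ∂π_E/∂q_E = 0: 351 - 4q_E - 2(q_I + q_T) = 0.
Adding the 3 first-order conditions: 1069 − 8Q = 0, so Q = 1069/8.
Back-substituting: q_I = (277 − 1069/4)/2 = 39/8, q_T = (441 − 1069/4)/2 = 695/8, q_E = (351 − 1069/4)/2 = 335/8.
Total output Q = 1069/8, so price P = 447 - 2·(1069/8) = 719/4.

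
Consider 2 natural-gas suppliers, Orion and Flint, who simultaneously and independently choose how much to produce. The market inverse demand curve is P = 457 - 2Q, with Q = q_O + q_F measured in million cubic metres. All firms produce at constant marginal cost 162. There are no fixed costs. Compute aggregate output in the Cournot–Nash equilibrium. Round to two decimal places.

98.33

A representative firm's profit is π_i = q_i(457 - 2Q) - 162q_i.
Setting ∂π_i/∂q_i = 0 with rivals' quantities fixed: 295 - 4q_i - 2q_j = 0.
By symmetry each firm produces the same amount; substituting q_j = q_i yields q_i = 295/6.
Total output Q = 295/6 + 295/6 = 295/3.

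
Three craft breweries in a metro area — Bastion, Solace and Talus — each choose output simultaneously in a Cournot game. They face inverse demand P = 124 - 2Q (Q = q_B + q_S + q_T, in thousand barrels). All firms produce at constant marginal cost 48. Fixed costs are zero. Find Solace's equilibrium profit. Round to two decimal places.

Each firm earns π_i = (124 - 2Q)q_i - 48q_i.
Setting ∂π_i/∂q_i = 0 with rivals' quantities fixed: 76 - 4q_i - 2·Σ_{j≠i} q_j = 0.
By symmetry each firm produces the same amount; substituting Σ_{j≠i} q_j = 2q_i yields q_i = 76/8 = 19/2.
Price P = 124 - 2·(57/2) = 67.
Solace's profit: (67 - 48)·(19/2) = 361/2.

180.50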